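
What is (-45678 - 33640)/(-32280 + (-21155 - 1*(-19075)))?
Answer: 39659/17180 ≈ 2.3084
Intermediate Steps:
(-45678 - 33640)/(-32280 + (-21155 - 1*(-19075))) = -79318/(-32280 + (-21155 + 19075)) = -79318/(-32280 - 2080) = -79318/(-34360) = -79318*(-1/34360) = 39659/17180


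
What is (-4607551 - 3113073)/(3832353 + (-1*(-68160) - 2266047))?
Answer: -3860312/817233 ≈ -4.7236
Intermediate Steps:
(-4607551 - 3113073)/(3832353 + (-1*(-68160) - 2266047)) = -7720624/(3832353 + (68160 - 2266047)) = -7720624/(3832353 - 2197887) = -7720624/1634466 = -7720624*1/1634466 = -3860312/817233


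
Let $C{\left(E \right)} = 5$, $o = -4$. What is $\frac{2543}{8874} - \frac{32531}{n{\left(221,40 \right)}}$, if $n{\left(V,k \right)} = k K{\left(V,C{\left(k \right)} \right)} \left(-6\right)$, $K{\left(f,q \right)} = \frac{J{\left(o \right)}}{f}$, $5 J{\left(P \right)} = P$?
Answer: $- \frac{10632968753}{283968} \approx -37444.0$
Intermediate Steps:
$J{\left(P \right)} = \frac{P}{5}$
$K{\left(f,q \right)} = - \frac{4}{5 f}$ ($K{\left(f,q \right)} = \frac{\frac{1}{5} \left(-4\right)}{f} = - \frac{4}{5 f}$)
$n{\left(V,k \right)} = \frac{24 k}{5 V}$ ($n{\left(V,k \right)} = k \left(- \frac{4}{5 V}\right) \left(-6\right) = - \frac{4 k}{5 V} \left(-6\right) = \frac{24 k}{5 V}$)
$\frac{2543}{8874} - \frac{32531}{n{\left(221,40 \right)}} = \frac{2543}{8874} - \frac{32531}{\frac{24}{5} \cdot 40 \cdot \frac{1}{221}} = 2543 \cdot \frac{1}{8874} - \frac{32531}{\frac{24}{5} \cdot 40 \cdot \frac{1}{221}} = \frac{2543}{8874} - \frac{32531}{\frac{192}{221}} = \frac{2543}{8874} - \frac{7189351}{192} = - \frac{10632968753}{283968}$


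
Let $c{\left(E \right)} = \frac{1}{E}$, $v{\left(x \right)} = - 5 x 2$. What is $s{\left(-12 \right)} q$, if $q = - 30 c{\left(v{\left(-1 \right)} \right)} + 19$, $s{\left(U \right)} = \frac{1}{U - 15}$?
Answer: $- \frac{16}{27} \approx -0.59259$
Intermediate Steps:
$v{\left(x \right)} = - 10 x$
$s{\left(U \right)} = \frac{1}{-15 + U}$
$q = 16$ ($q = - \frac{30}{\left(-10\right) \left(-1\right)} + 19 = - \frac{30}{10} + 19 = \left(-30\right) \frac{1}{10} + 19 = -3 + 19 = 16$)
$s{\left(-12 \right)} q = \frac{1}{-15 - 12} \cdot 16 = \frac{1}{-27} \cdot 16 = \left(- \frac{1}{27}\right) 16 = - \frac{16}{27}$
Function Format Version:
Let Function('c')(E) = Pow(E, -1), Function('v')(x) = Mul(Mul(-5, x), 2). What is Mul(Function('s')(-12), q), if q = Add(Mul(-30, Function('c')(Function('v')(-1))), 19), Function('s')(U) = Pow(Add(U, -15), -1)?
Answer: Rational(-16, 27) ≈ -0.59259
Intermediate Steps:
Function('v')(x) = Mul(-10, x)
Function('s')(U) = Pow(Add(-15, U), -1)
q = 16 (q = Add(Mul(-30, Pow(Mul(-10, -1), -1)), 19) = Add(Mul(-30, Pow(10, -1)), 19) = Add(Mul(-30, Rational(1, 10)), 19) = Add(-3, 19) = 16)
Mul(Function('s')(-12), q) = Mul(Pow(Add(-15, -12), -1), 16) = Mul(Pow(-27, -1), 16) = Mul(Rational(-1, 27), 16) = Rational(-16, 27)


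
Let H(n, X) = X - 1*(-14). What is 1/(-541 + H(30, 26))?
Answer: -1/501 ≈ -0.0019960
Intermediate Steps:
H(n, X) = 14 + X (H(n, X) = X + 14 = 14 + X)
1/(-541 + H(30, 26)) = 1/(-541 + (14 + 26)) = 1/(-541 + 40) = 1/(-501) = -1/501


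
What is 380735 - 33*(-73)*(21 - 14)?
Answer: 397598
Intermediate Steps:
380735 - 33*(-73)*(21 - 14) = 380735 - (-2409)*7 = 380735 - 1*(-16863) = 380735 + 16863 = 397598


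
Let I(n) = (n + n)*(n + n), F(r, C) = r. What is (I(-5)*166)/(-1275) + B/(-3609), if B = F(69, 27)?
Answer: -88885/6817 ≈ -13.039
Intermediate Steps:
I(n) = 4*n² (I(n) = (2*n)*(2*n) = 4*n²)
B = 69
(I(-5)*166)/(-1275) + B/(-3609) = ((4*(-5)²)*166)/(-1275) + 69/(-3609) = ((4*25)*166)*(-1/1275) + 69*(-1/3609) = (100*166)*(-1/1275) - 23/1203 = 16600*(-1/1275) - 23/1203 = -664/51 - 23/1203 = -88885/6817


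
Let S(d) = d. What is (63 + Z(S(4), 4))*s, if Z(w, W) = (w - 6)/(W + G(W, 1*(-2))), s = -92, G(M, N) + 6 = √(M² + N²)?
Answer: -5773 + 23*√5 ≈ -5721.6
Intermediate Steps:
G(M, N) = -6 + √(M² + N²)
Z(w, W) = (-6 + w)/(-6 + W + √(4 + W²)) (Z(w, W) = (w - 6)/(W + (-6 + √(W² + (1*(-2))²))) = (-6 + w)/(W + (-6 + √(W² + (-2)²))) = (-6 + w)/(W + (-6 + √(W² + 4))) = (-6 + w)/(W + (-6 + √(4 + W²))) = (-6 + w)/(-6 + W + √(4 + W²)))
(63 + Z(S(4), 4))*s = (63 + (-6 + 4)/(-6 + 4 + √(4 + 4²)))*(-92) = (63 - 2/(-6 + 4 + √(4 + 16)))*(-92) = (63 - 2/(-6 + 4 + √20))*(-92) = (63 - 2/(-6 + 4 + 2*√5))*(-92) = (63 - 2/(-2 + 2*√5))*(-92) = -5796 + 184/(-2 + 2*√5)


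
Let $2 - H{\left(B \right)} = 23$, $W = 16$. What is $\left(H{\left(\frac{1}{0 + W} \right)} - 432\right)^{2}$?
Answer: $205209$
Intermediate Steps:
$H{\left(B \right)} = -21$ ($H{\left(B \right)} = 2 - 23 = -21$)
$\left(H{\left(\frac{1}{0 + W} \right)} - 432\right)^{2} = \left(-21 - 432\right)^{2} = \left(-453\right)^{2} = 205209$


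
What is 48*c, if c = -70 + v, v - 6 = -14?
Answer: -3744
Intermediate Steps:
v = -8 (v = 6 - 14 = -8)
c = -78 (c = -70 - 8 = -78)
48*c = 48*(-78) = -3744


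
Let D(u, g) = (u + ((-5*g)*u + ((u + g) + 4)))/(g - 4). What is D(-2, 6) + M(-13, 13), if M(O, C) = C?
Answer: 46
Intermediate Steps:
D(u, g) = (4 + g + 2*u - 5*g*u)/(-4 + g) (D(u, g) = (u + (-5*g*u + ((g + u) + 4)))/(-4 + g) = (u + (-5*g*u + (4 + g + u)))/(-4 + g) = (u + (4 + g + u - 5*g*u))/(-4 + g) = (4 + g + 2*u - 5*g*u)/(-4 + g))
D(-2, 6) + M(-13, 13) = (4 + 6 + 2*(-2) - 5*6*(-2))/(-4 + 6) + 13 = (4 + 6 - 4 + 60)/2 + 13 = (1/2)*66 + 13 = 33 + 13 = 46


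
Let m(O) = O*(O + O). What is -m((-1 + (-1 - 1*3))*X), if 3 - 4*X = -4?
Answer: -1225/8 ≈ -153.13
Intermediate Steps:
X = 7/4 (X = ¾ - ¼*(-4) = ¾ + 1 = 7/4 ≈ 1.7500)
m(O) = 2*O² (m(O) = O*(2*O) = 2*O²)
-m((-1 + (-1 - 1*3))*X) = -2*((-1 + (-1 - 1*3))*(7/4))² = -2*((-1 + (-1 - 3))*(7/4))² = -2*((-1 - 4)*(7/4))² = -2*(-5*7/4)² = -2*(-35/4)² = -2*1225/16 = -1*1225/8 = -1225/8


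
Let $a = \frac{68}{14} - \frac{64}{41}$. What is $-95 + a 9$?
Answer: $- \frac{18751}{287} \approx -65.334$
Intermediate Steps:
$a = \frac{946}{287}$ ($a = 68 \cdot \frac{1}{14} - \frac{64}{41} = \frac{34}{7} - \frac{64}{41} = \frac{946}{287} \approx 3.2962$)
$-95 + a 9 = -95 + \frac{946}{287} \cdot 9 = -95 + \frac{8514}{287} = - \frac{18751}{287}$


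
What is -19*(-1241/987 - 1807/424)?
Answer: 43884167/418488 ≈ 104.86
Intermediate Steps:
-19*(-1241/987 - 1807/424) = -19*(-2309693/418488) = 43884167/418488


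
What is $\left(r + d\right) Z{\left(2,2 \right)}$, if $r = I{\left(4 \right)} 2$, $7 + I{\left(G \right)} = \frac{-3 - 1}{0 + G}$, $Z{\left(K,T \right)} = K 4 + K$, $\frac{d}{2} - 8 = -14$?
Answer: $-280$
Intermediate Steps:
$d = -12$ ($d = 16 + 2 \left(-14\right) = 16 - 28 = -12$)
$Z{\left(K,T \right)} = 5 K$ ($Z{\left(K,T \right)} = 4 K + K = 5 K$)
$I{\left(G \right)} = -7 - \frac{4}{G}$ ($I{\left(G \right)} = -7 + \frac{-3 - 1}{0 + G} = -7 - \frac{4}{G}$)
$r = -16$ ($r = \left(-7 - \frac{4}{4}\right) 2 = \left(-7 - 1\right) 2 = \left(-8\right) 2 = -16$)
$\left(r + d\right) Z{\left(2,2 \right)} = \left(-16 - 12\right) 5 \cdot 2 = \left(-28\right) 10 = -280$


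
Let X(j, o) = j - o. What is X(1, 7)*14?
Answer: -84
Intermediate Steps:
X(1, 7)*14 = (1 - 1*7)*14 = (1 - 7)*14 = -6*14 = -84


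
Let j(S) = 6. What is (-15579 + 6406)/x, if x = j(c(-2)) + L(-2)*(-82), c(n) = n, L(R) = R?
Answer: -9173/170 ≈ -53.959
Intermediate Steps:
x = 170 (x = 6 - 2*(-82) = 6 + 164 = 170)
(-15579 + 6406)/x = (-15579 + 6406)/170 = -9173*1/170 = -9173/170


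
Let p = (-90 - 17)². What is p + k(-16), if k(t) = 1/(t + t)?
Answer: 366367/32 ≈ 11449.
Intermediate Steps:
p = 11449 (p = (-107)² = 11449)
k(t) = 1/(2*t)
p + k(-16) = 11449 + (½)/(-16) = 11449 + (½)*(-1/16) = 11449 - 1/32 = 366367/32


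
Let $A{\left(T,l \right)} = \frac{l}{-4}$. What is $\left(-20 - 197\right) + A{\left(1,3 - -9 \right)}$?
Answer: $-220$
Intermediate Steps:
$A{\left(T,l \right)} = - \frac{l}{4}$ ($A{\left(T,l \right)} = l \left(- \frac{1}{4}\right) = - \frac{l}{4}$)
$\left(-20 - 197\right) + A{\left(1,3 - -9 \right)} = \left(-20 - 197\right) - \frac{3 - -9}{4} = -217 - \frac{3 + 9}{4} = -217 - 3 = -220$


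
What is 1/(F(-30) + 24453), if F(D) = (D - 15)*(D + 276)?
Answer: 1/13383 ≈ 7.4722e-5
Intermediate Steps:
F(D) = (-15 + D)*(276 + D)
1/(F(-30) + 24453) = 1/((-4140 + (-30)² + 261*(-30)) + 24453) = 1/((-4140 + 900 - 7830) + 24453) = 1/(-11070 + 24453) = 1/13383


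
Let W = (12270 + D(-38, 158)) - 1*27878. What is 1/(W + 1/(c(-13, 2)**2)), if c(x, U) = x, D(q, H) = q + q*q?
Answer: -169/2400137 ≈ -7.0413e-5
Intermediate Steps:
D(q, H) = q + q**2
W = -14202 (W = (12270 - 38*(1 - 38)) - 1*27878 = (12270 - 38*(-37)) - 27878 = (12270 + 1406) - 27878 = 13676 - 27878 = -14202)
1/(W + 1/(c(-13, 2)**2)) = 1/(-14202 + 1/((-13)**2)) = 1/(-14202 + 1/169) = 1/(-2400137/169) = -169/2400137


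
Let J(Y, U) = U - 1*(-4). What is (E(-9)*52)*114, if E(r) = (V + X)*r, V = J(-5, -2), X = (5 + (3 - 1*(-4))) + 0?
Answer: -746928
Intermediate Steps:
X = 12 (X = (5 + (3 + 4)) + 0 = (5 + 7) + 0 = 12 + 0 = 12)
J(Y, U) = 4 + U (J(Y, U) = U + 4 = 4 + U)
V = 2 (V = 4 - 2 = 2)
E(r) = 14*r (E(r) = (2 + 12)*r = 14*r)
(E(-9)*52)*114 = ((14*(-9))*52)*114 = -126*52*114 = -6552*114 = -746928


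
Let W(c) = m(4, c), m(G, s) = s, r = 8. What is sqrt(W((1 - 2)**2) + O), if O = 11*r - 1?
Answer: 2*sqrt(22) ≈ 9.3808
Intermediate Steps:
W(c) = c
O = 87 (O = 11*8 - 1 = 88 - 1 = 87)
sqrt(W((1 - 2)**2) + O) = sqrt((1 - 2)**2 + 87) = sqrt((-1)**2 + 87) = sqrt(1 + 87) = sqrt(88) = 2*sqrt(22)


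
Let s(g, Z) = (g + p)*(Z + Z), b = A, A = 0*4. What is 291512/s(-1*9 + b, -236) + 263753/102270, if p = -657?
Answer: 167744368/47840445 ≈ 3.5063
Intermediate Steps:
A = 0
b = 0
s(g, Z) = 2*Z*(-657 + g) (s(g, Z) = (g - 657)*(Z + Z) = (-657 + g)*(2*Z) = 2*Z*(-657 + g))
291512/s(-1*9 + b, -236) + 263753/102270 = 291512/((2*(-236)*(-657 + (-1*9 + 0)))) + 263753/102270 = 291512/((2*(-236)*(-657 + (-9 + 0)))) + 263753*(1/102270) = 291512/((2*(-236)*(-657 - 9))) + 37679/14610 = 291512/((2*(-236)*(-666))) + 37679/14610 = 291512/314352 + 37679/14610 = 291512*(1/314352) + 37679/14610 = 36439/39294 + 37679/14610 = 167744368/47840445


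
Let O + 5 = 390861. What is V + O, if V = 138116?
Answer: 528972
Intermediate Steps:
O = 390856 (O = -5 + 390861 = 390856)
V + O = 138116 + 390856 = 528972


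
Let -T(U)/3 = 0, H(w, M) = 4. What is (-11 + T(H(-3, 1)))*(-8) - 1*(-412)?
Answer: 500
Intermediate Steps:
T(U) = 0 (T(U) = -3*0 = 0)
(-11 + T(H(-3, 1)))*(-8) - 1*(-412) = (-11 + 0)*(-8) - 1*(-412) = -11*(-8) + 412 = 88 + 412 = 500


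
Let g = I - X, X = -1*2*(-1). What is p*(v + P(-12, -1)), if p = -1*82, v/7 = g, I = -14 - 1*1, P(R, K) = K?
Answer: 9840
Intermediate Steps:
X = 2 (X = -2*(-1) = 2)
I = -15 (I = -14 - 1 = -15)
g = -17 (g = -15 - 1*2 = -15 - 2 = -17)
v = -119 (v = 7*(-17) = -119)
p = -82
p*(v + P(-12, -1)) = -82*(-119 - 1) = -82*(-120) = 9840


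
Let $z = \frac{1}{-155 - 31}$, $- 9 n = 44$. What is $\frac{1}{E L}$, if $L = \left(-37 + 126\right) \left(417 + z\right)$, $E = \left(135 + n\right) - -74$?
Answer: $\frac{1674}{12680680573} \approx 1.3201 \cdot 10^{-7}$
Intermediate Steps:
$n = - \frac{44}{9}$ ($n = \left(- \frac{1}{9}\right) 44 = - \frac{44}{9} \approx -4.8889$)
$z = - \frac{1}{186}$ ($z = \frac{1}{-186} = - \frac{1}{186} \approx -0.0053763$)
$E = \frac{1837}{9}$ ($E = \left(135 - \frac{44}{9}\right) - -74 = \frac{1171}{9} + \left(-53 + 127\right) = \frac{1171}{9} + 74 = \frac{1837}{9} \approx 204.11$)
$L = \frac{6902929}{186}$ ($L = \left(-37 + 126\right) \left(417 - \frac{1}{186}\right) = 89 \cdot \frac{77561}{186} = \frac{6902929}{186} \approx 37113.0$)
$\frac{1}{E L} = \frac{1}{\frac{1837}{9} \cdot \frac{6902929}{186}} = \frac{9}{1837} \cdot \frac{186}{6902929} = \frac{1674}{12680680573}$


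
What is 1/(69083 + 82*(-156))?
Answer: 1/56291 ≈ 1.7765e-5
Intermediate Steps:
1/(69083 + 82*(-156)) = 1/(69083 - 12792) = 1/56291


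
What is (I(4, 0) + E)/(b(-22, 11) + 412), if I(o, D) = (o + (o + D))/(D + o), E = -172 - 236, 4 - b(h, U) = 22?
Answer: -203/197 ≈ -1.0305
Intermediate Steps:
b(h, U) = -18 (b(h, U) = 4 - 1*22 = 4 - 22 = -18)
E = -408
I(o, D) = (D + 2*o)/(D + o) (I(o, D) = (o + (D + o))/(D + o) = (D + 2*o)/(D + o))
(I(4, 0) + E)/(b(-22, 11) + 412) = ((0 + 2*4)/(0 + 4) - 408)/(-18 + 412) = ((0 + 8)/4 - 408)/394 = ((¼)*8 - 408)*(1/394) = (2 - 408)*(1/394) = -406*1/394 = -203/197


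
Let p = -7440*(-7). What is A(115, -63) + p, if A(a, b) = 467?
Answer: 52547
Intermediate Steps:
p = 52080
A(115, -63) + p = 467 + 52080 = 52547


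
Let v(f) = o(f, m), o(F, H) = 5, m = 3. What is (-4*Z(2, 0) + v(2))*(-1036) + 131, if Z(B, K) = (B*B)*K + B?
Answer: 3239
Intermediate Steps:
v(f) = 5
Z(B, K) = B + K*B² (Z(B, K) = B²*K + B = K*B² + B = B + K*B²)
(-4*Z(2, 0) + v(2))*(-1036) + 131 = (-8*(1 + 2*0) + 5)*(-1036) + 131 = (-8*(1 + 0) + 5)*(-1036) + 131 = (-8 + 5)*(-1036) + 131 = -3*(-1036) + 131 = 3108 + 131 = 3239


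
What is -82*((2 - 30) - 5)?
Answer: 2706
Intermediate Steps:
-82*((2 - 30) - 5) = -82*(-28 - 5) = -82*(-33) = 2706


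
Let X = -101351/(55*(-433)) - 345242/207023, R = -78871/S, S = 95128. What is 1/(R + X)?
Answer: 1853775032120/3260806550253 ≈ 0.56850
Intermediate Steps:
R = -78871/95128 ≈ -0.82910
X = 12760049843/4930252745 (X = -101351/(-23815) - 345242*1/207023 = -101351*(-1/23815) - 345242/207023 = 101351/23815 - 345242/207023 = 12760049843/4930252745 ≈ 2.5881)
1/(R + X) = 1/(-78871/95128 + 12760049843/4930252745) = 1/(3260806550253/1853775032120) = 1853775032120/3260806550253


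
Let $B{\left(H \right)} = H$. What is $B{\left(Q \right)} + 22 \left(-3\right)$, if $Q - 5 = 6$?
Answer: $-55$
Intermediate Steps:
$Q = 11$ ($Q = 5 + 6 = 11$)
$B{\left(Q \right)} + 22 \left(-3\right) = 11 + 22 \left(-3\right) = 11 - 66 = -55$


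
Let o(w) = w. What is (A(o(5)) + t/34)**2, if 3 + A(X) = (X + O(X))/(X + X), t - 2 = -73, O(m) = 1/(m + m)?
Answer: 60575089/2890000 ≈ 20.960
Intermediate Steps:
O(m) = 1/(2*m)
t = -71 (t = 2 - 73 = -71)
A(X) = -3 + (X + 1/(2*X))/(2*X) (A(X) = -3 + (X + 1/(2*X))/(X + X) = -3 + (X + 1/(2*X))/((2*X)) = -3 + (X + 1/(2*X))*(1/(2*X)) = -3 + (X + 1/(2*X))/(2*X))
(A(o(5)) + t/34)**2 = ((-5/2 + (1/4)/5**2) - 71/34)**2 = ((-5/2 + (1/4)*(1/25)) - 71*1/34)**2 = ((-5/2 + 1/100) - 71/34)**2 = (-249/100 - 71/34)**2 = (-7783/1700)**2 = 60575089/2890000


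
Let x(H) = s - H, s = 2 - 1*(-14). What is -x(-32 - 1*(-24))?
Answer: -24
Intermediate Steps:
s = 16 (s = 2 + 14 = 16)
x(H) = 16 - H
-x(-32 - 1*(-24)) = -(16 - (-32 - 1*(-24))) = -(16 - (-32 + 24)) = -(16 - 1*(-8)) = -(16 + 8) = -1*24 = -24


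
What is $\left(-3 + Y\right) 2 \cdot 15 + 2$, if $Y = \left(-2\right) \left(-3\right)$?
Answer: $92$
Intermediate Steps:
$Y = 6$
$\left(-3 + Y\right) 2 \cdot 15 + 2 = \left(-3 + 6\right) 2 \cdot 15 + 2 = 3 \cdot 2 \cdot 15 + 2 = 6 \cdot 15 + 2 = 90 + 2 = 92$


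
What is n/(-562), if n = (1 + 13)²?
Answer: -98/281 ≈ -0.34875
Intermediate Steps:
n = 196 (n = 14² = 196)
n/(-562) = 196/(-562) = 196*(-1/562) = -98/281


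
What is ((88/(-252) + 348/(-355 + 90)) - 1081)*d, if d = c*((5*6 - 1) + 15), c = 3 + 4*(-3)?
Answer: 795302156/1855 ≈ 4.2873e+5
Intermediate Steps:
c = -9 (c = 3 - 12 = -9)
d = -396 (d = -9*((5*6 - 1) + 15) = -9*((30 - 1) + 15) = -9*(29 + 15) = -9*44 = -396)
((88/(-252) + 348/(-355 + 90)) - 1081)*d = ((88/(-252) + 348/(-355 + 90)) - 1081)*(-396) = ((88*(-1/252) + 348/(-265)) - 1081)*(-396) = ((-22/63 + 348*(-1/265)) - 1081)*(-396) = ((-22/63 - 348/265) - 1081)*(-396) = (-27754/16695 - 1081)*(-396) = -18075049/16695*(-396) = 795302156/1855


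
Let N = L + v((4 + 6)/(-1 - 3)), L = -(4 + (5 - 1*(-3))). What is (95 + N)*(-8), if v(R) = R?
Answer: -644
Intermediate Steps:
L = -12 (L = -(4 + (5 + 3)) = -(4 + 8) = -1*12 = -12)
N = -29/2 (N = -12 + (4 + 6)/(-1 - 3) = -12 + 10/(-4) = -12 + 10*(-¼) = -12 - 5/2 = -29/2 ≈ -14.500)
(95 + N)*(-8) = (95 - 29/2)*(-8) = (161/2)*(-8) = -644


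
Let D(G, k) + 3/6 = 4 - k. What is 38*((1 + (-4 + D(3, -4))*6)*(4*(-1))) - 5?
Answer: -3349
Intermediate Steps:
D(G, k) = 7/2 - k (D(G, k) = -½ + (4 - k) = 7/2 - k)
38*((1 + (-4 + D(3, -4))*6)*(4*(-1))) - 5 = 38*((1 + (-4 + (7/2 - 1*(-4)))*6)*(4*(-1))) - 5 = 38*((1 + (-4 + (7/2 + 4))*6)*(-4)) - 5 = 38*((1 + (-4 + 15/2)*6)*(-4)) - 5 = 38*((1 + (7/2)*6)*(-4)) - 5 = 38*((1 + 21)*(-4)) - 5 = 38*(22*(-4)) - 5 = 38*(-88) - 5 = -3344 - 5 = -3349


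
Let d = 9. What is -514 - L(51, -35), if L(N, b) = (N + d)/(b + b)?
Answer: -3592/7 ≈ -513.14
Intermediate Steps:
L(N, b) = (9 + N)/(2*b) (L(N, b) = (N + 9)/(b + b) = (9 + N)/((2*b)) = (9 + N)*(1/(2*b)) = (9 + N)/(2*b))
-514 - L(51, -35) = -514 - (9 + 51)/(2*(-35)) = -514 - (-1)*60/(2*35) = -514 - 1*(-6/7) = -514 + 6/7 = -3592/7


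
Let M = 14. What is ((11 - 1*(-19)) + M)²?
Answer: 1936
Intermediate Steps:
((11 - 1*(-19)) + M)² = ((11 - 1*(-19)) + 14)² = ((11 + 19) + 14)² = (30 + 14)² = 44² = 1936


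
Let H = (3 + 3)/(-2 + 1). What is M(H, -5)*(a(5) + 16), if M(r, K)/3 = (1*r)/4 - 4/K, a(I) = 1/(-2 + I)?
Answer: -343/10 ≈ -34.300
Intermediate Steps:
H = -6 (H = 6/(-1) = 6*(-1) = -6)
M(r, K) = -12/K + 3*r/4 (M(r, K) = 3*((1*r)/4 - 4/K) = 3*(r*(¼) - 4/K) = 3*(r/4 - 4/K) = 3*(-4/K + r/4) = -12/K + 3*r/4)
M(H, -5)*(a(5) + 16) = (-12/(-5) + (¾)*(-6))*(1/(-2 + 5) + 16) = (-12*(-⅕) - 9/2)*(1/3 + 16) = (12/5 - 9/2)*(⅓ + 16) = -21/10*49/3 = -343/10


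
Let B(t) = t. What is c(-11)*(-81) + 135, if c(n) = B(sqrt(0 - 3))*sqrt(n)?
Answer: 135 + 81*sqrt(33) ≈ 600.31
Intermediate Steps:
c(n) = I*sqrt(3)*sqrt(n) (c(n) = sqrt(0 - 3)*sqrt(n) = sqrt(-3)*sqrt(n) = (I*sqrt(3))*sqrt(n) = I*sqrt(3)*sqrt(n))
c(-11)*(-81) + 135 = (I*sqrt(3)*sqrt(-11))*(-81) + 135 = (I*sqrt(3)*(I*sqrt(11)))*(-81) + 135 = -sqrt(33)*(-81) + 135 = 81*sqrt(33) + 135 = 135 + 81*sqrt(33)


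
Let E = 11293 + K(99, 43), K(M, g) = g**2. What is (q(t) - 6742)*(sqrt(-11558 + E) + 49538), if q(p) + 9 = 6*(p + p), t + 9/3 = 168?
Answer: -236345798 - 57252*sqrt(11) ≈ -2.3654e+8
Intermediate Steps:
t = 165 (t = -3 + 168 = 165)
E = 13142 (E = 11293 + 43**2 = 11293 + 1849 = 13142)
q(p) = -9 + 12*p (q(p) = -9 + 6*(p + p) = -9 + 6*(2*p) = -9 + 12*p)
(q(t) - 6742)*(sqrt(-11558 + E) + 49538) = ((-9 + 12*165) - 6742)*(sqrt(-11558 + 13142) + 49538) = ((-9 + 1980) - 6742)*(sqrt(1584) + 49538) = (1971 - 6742)*(12*sqrt(11) + 49538) = -4771*(49538 + 12*sqrt(11)) = -236345798 - 57252*sqrt(11)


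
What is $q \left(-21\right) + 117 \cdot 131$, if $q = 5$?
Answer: $15222$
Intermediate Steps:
$q \left(-21\right) + 117 \cdot 131 = 5 \left(-21\right) + 117 \cdot 131 = -105 + 15327 = 15222$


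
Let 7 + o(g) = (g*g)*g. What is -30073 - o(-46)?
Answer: 67270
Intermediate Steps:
o(g) = -7 + g³ (o(g) = -7 + (g*g)*g = -7 + g²*g = -7 + g³)
-30073 - o(-46) = -30073 - (-7 + (-46)³) = -30073 - (-7 - 97336) = -30073 - 1*(-97343) = -30073 + 97343 = 67270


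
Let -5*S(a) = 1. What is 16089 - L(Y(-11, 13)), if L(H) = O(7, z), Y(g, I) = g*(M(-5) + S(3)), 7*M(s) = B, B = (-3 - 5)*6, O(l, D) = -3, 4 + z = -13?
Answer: 16092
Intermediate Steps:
z = -17 (z = -4 - 13 = -17)
S(a) = -1/5 (S(a) = -1/5*1 = -1/5)
B = -48 (B = -8*6 = -48)
M(s) = -48/7 (M(s) = (1/7)*(-48) = -48/7)
Y(g, I) = -247*g/35 (Y(g, I) = g*(-48/7 - 1/5) = g*(-247/35) = -247*g/35)
L(H) = -3
16089 - L(Y(-11, 13)) = 16089 - 1*(-3) = 16089 + 3 = 16092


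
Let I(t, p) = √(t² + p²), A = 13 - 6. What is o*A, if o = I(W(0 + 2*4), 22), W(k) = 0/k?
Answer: 154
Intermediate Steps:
W(k) = 0
A = 7
I(t, p) = √(p² + t²)
o = 22 (o = √(22² + 0²) = √(484 + 0) = √484 = 22)
o*A = 22*7 = 154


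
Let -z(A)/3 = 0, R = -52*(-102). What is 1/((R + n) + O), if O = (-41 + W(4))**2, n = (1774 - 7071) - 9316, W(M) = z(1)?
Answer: -1/7628 ≈ -0.00013110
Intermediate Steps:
R = 5304
z(A) = 0 (z(A) = -3*0 = 0)
W(M) = 0
n = -14613 (n = -5297 - 9316 = -14613)
O = 1681 (O = (-41 + 0)**2 = (-41)**2 = 1681)
1/((R + n) + O) = 1/((5304 - 14613) + 1681) = 1/(-9309 + 1681) = 1/(-7628) = -1/7628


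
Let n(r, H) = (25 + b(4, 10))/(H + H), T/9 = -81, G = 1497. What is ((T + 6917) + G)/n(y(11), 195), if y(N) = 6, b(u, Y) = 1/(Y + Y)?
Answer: 19981000/167 ≈ 1.1965e+5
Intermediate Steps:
T = -729 (T = 9*(-81) = -729)
b(u, Y) = 1/(2*Y)
n(r, H) = 501/(40*H) (n(r, H) = (25 + (½)/10)/(H + H) = (25 + (½)*(⅒))/((2*H)) = (25 + 1/20)*(1/(2*H)) = 501*(1/(2*H))/20 = 501/(40*H))
((T + 6917) + G)/n(y(11), 195) = ((-729 + 6917) + 1497)/(((501/40)/195)) = (6188 + 1497)/(((501/40)*(1/195))) = 7685/(167/2600) = 7685*(2600/167) = 19981000/167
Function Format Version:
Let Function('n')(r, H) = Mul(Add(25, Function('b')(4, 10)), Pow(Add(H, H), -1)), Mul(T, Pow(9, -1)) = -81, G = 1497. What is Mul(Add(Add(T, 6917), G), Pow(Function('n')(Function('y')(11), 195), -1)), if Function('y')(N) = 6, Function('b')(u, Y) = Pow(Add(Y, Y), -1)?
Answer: Rational(19981000, 167) ≈ 1.1965e+5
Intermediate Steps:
T = -729 (T = Mul(9, -81) = -729)
Function('b')(u, Y) = Mul(Rational(1, 2), Pow(Y, -1)) (Function('b')(u, Y) = Pow(Mul(2, Y), -1) = Mul(Rational(1, 2), Pow(Y, -1)))
Function('n')(r, H) = Mul(Rational(501, 40), Pow(H, -1)) (Function('n')(r, H) = Mul(Add(25, Mul(Rational(1, 2), Pow(10, -1))), Pow(Add(H, H), -1)) = Mul(Add(25, Mul(Rational(1, 2), Rational(1, 10))), Pow(Mul(2, H), -1)) = Mul(Add(25, Rational(1, 20)), Mul(Rational(1, 2), Pow(H, -1))) = Mul(Rational(501, 20), Mul(Rational(1, 2), Pow(H, -1))) = Mul(Rational(501, 40), Pow(H, -1)))
Mul(Add(Add(T, 6917), G), Pow(Function('n')(Function('y')(11), 195), -1)) = Mul(Add(Add(-729, 6917), 1497), Pow(Mul(Rational(501, 40), Pow(195, -1)), -1)) = Mul(Add(6188, 1497), Pow(Mul(Rational(501, 40), Rational(1, 195)), -1)) = Mul(7685, Pow(Rational(167, 2600), -1)) = Mul(7685, Rational(2600, 167)) = Rational(19981000, 167)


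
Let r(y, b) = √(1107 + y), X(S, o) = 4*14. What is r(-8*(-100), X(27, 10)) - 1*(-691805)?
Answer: 691805 + √1907 ≈ 6.9185e+5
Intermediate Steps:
X(S, o) = 56
r(-8*(-100), X(27, 10)) - 1*(-691805) = √(1107 - 8*(-100)) - 1*(-691805) = √(1107 + 800) + 691805 = √1907 + 691805 = 691805 + √1907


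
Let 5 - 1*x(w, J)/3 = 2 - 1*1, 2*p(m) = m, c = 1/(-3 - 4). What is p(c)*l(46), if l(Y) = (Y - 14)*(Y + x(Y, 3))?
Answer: -928/7 ≈ -132.57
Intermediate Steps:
c = -⅐ (c = 1/(-7) = -⅐ ≈ -0.14286)
p(m) = m/2
x(w, J) = 12 (x(w, J) = 15 - 3*(2 - 1*1) = 15 - 3*(2 - 1) = 15 - 3*1 = 15 - 3 = 12)
l(Y) = (-14 + Y)*(12 + Y) (l(Y) = (Y - 14)*(Y + 12) = (-14 + Y)*(12 + Y))
p(c)*l(46) = ((½)*(-⅐))*(-168 + 46² - 2*46) = -(-168 + 2116 - 92)/14 = -1/14*1856 = -928/7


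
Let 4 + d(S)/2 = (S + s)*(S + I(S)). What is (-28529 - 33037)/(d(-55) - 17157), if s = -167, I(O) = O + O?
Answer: -61566/56095 ≈ -1.0975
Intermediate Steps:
I(O) = 2*O
d(S) = -8 + 6*S*(-167 + S) (d(S) = -8 + 2*((S - 167)*(S + 2*S)) = -8 + 2*((-167 + S)*(3*S)) = -8 + 2*(3*S*(-167 + S)) = -8 + 6*S*(-167 + S))
(-28529 - 33037)/(d(-55) - 17157) = (-28529 - 33037)/((-8 - 1002*(-55) + 6*(-55)**2) - 17157) = -61566/((-8 + 55110 + 6*3025) - 17157) = -61566/((-8 + 55110 + 18150) - 17157) = -61566/(73252 - 17157) = -61566/56095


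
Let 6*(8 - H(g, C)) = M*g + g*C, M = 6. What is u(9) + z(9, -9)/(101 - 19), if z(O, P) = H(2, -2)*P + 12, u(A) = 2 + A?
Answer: 427/41 ≈ 10.415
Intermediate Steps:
H(g, C) = 8 - g - C*g/6 (H(g, C) = 8 - (6*g + g*C)/6 = 8 - (6*g + C*g)/6 = 8 + (-g - C*g/6) = 8 - g - C*g/6)
z(O, P) = 12 + 20*P/3 (z(O, P) = (8 - 1*2 - ⅙*(-2)*2)*P + 12 = (8 - 2 + ⅔)*P + 12 = 20*P/3 + 12 = 12 + 20*P/3)
u(9) + z(9, -9)/(101 - 19) = (2 + 9) + (12 + (20/3)*(-9))/(101 - 19) = 11 + (12 - 60)/82 = 11 - 48*1/82 = 11 - 24/41 = 427/41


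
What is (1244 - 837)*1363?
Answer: 554741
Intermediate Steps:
(1244 - 837)*1363 = 407*1363 = 554741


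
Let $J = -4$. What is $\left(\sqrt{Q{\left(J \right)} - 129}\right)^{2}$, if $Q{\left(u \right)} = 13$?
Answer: $-116$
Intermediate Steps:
$\left(\sqrt{Q{\left(J \right)} - 129}\right)^{2} = \left(\sqrt{13 - 129}\right)^{2} = \left(\sqrt{-116}\right)^{2} = \left(2 i \sqrt{29}\right)^{2} = -116$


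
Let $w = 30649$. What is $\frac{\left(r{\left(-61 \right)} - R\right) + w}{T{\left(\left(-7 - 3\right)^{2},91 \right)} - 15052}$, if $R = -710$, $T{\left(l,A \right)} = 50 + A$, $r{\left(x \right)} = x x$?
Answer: $- \frac{35080}{14911} \approx -2.3526$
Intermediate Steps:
$r{\left(x \right)} = x^{2}$
$\frac{\left(r{\left(-61 \right)} - R\right) + w}{T{\left(\left(-7 - 3\right)^{2},91 \right)} - 15052} = \frac{\left(\left(-61\right)^{2} - -710\right) + 30649}{\left(50 + 91\right) - 15052} = \frac{\left(3721 + 710\right) + 30649}{141 - 15052} = \frac{4431 + 30649}{-14911} = 35080 \left(- \frac{1}{14911}\right) = - \frac{35080}{14911}$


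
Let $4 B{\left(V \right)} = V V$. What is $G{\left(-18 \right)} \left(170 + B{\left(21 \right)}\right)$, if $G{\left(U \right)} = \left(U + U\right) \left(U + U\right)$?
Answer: $363204$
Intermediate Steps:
$G{\left(U \right)} = 4 U^{2}$ ($G{\left(U \right)} = 2 U 2 U = 4 U^{2}$)
$B{\left(V \right)} = \frac{V^{2}}{4}$ ($B{\left(V \right)} = \frac{V V}{4} = \frac{V^{2}}{4}$)
$G{\left(-18 \right)} \left(170 + B{\left(21 \right)}\right) = 4 \left(-18\right)^{2} \left(170 + \frac{21^{2}}{4}\right) = 4 \cdot 324 \left(170 + \frac{1}{4} \cdot 441\right) = 1296 \left(170 + \frac{441}{4}\right) = 1296 \cdot \frac{1121}{4} = 363204$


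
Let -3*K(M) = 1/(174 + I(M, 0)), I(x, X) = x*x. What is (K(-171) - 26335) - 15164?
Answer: -3662079256/88245 ≈ -41499.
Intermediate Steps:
I(x, X) = x**2
K(M) = -1/(3*(174 + M**2))
(K(-171) - 26335) - 15164 = (-1/(522 + 3*(-171)**2) - 26335) - 15164 = (-1/(522 + 3*29241) - 26335) - 15164 = (-1/(522 + 87723) - 26335) - 15164 = (-1/88245 - 26335) - 15164 = -2323932076/88245 - 15164 = -3662079256/88245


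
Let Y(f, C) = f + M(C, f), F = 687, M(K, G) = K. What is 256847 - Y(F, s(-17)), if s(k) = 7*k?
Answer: 256279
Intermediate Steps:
Y(f, C) = C + f (Y(f, C) = f + C = C + f)
256847 - Y(F, s(-17)) = 256847 - (7*(-17) + 687) = 256847 - (-119 + 687) = 256847 - 1*568 = 256847 - 568 = 256279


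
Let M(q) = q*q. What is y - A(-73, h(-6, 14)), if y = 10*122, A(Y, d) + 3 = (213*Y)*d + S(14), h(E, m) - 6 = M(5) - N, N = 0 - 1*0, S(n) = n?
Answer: 483228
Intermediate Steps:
N = 0 (N = 0 + 0 = 0)
M(q) = q**2
h(E, m) = 31 (h(E, m) = 6 + (5**2 - 1*0) = 6 + (25 + 0) = 6 + 25 = 31)
A(Y, d) = 11 + 213*Y*d (A(Y, d) = -3 + ((213*Y)*d + 14) = -3 + (213*Y*d + 14) = -3 + (14 + 213*Y*d) = 11 + 213*Y*d)
y = 1220
y - A(-73, h(-6, 14)) = 1220 - (11 + 213*(-73)*31) = 1220 - (11 - 482019) = 1220 - 1*(-482008) = 1220 + 482008 = 483228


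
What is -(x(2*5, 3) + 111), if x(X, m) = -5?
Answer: -106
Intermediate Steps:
-(x(2*5, 3) + 111) = -(-5 + 111) = -1*106 = -106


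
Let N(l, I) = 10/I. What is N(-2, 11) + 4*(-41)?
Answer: -1794/11 ≈ -163.09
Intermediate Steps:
N(-2, 11) + 4*(-41) = 10/11 + 4*(-41) = 10*(1/11) - 164 = 10/11 - 164 = -1794/11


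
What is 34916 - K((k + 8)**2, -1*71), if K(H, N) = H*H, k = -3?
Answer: 34291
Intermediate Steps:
K(H, N) = H**2
34916 - K((k + 8)**2, -1*71) = 34916 - ((-3 + 8)**2)**2 = 34916 - (5**2)**2 = 34916 - 1*25**2 = 34916 - 1*625 = 34916 - 625 = 34291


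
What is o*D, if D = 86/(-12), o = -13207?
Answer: 567901/6 ≈ 94650.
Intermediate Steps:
D = -43/6 (D = 86*(-1/12) = -43/6 ≈ -7.1667)
o*D = -13207*(-43/6) = 567901/6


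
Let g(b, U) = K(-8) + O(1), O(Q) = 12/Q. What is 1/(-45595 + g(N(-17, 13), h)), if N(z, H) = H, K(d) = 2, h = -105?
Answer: -1/45581 ≈ -2.1939e-5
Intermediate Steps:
g(b, U) = 14 (g(b, U) = 2 + 12/1 = 2 + 12*1 = 2 + 12 = 14)
1/(-45595 + g(N(-17, 13), h)) = 1/(-45595 + 14) = 1/(-45581) = -1/45581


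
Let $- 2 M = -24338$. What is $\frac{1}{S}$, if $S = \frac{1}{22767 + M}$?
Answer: $34936$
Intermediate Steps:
$M = 12169$ ($M = \left(- \frac{1}{2}\right) \left(-24338\right) = 12169$)
$S = \frac{1}{34936}$ ($S = \frac{1}{22767 + 12169} = \frac{1}{34936} \approx 2.8624 \cdot 10^{-5}$)
$\frac{1}{S} = \frac{1}{\frac{1}{34936}} = 34936$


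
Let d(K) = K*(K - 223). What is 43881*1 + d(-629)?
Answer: 579789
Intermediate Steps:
d(K) = K*(-223 + K)
43881*1 + d(-629) = 43881*1 - 629*(-223 - 629) = 43881 - 629*(-852) = 43881 + 535908 = 579789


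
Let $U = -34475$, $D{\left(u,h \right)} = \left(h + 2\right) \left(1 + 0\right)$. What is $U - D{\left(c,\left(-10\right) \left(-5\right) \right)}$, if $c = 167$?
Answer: $-34527$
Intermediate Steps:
$D{\left(u,h \right)} = 2 + h$ ($D{\left(u,h \right)} = \left(2 + h\right) 1 = 2 + h$)
$U - D{\left(c,\left(-10\right) \left(-5\right) \right)} = -34475 - \left(2 - -50\right) = -34475 - \left(2 + 50\right) = -34475 - 52 = -34527$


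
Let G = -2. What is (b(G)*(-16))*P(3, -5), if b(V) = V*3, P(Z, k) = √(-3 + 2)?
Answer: 96*I ≈ 96.0*I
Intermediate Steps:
P(Z, k) = I (P(Z, k) = √(-1) = I)
b(V) = 3*V
(b(G)*(-16))*P(3, -5) = ((3*(-2))*(-16))*I = (-6*(-16))*I = 96*I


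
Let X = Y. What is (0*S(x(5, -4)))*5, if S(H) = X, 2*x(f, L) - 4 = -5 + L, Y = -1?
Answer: 0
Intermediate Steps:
x(f, L) = -½ + L/2 (x(f, L) = 2 + (-5 + L)/2 = 2 + (-5/2 + L/2) = -½ + L/2)
X = -1
S(H) = -1
(0*S(x(5, -4)))*5 = (0*(-1))*5 = 0*5 = 0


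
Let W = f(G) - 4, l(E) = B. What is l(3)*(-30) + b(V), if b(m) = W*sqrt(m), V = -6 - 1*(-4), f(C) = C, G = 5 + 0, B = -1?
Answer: 30 + I*sqrt(2) ≈ 30.0 + 1.4142*I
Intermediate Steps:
G = 5
l(E) = -1
V = -2 (V = -6 + 4 = -2)
W = 1 (W = 5 - 4 = 1)
b(m) = sqrt(m) (b(m) = 1*sqrt(m) = sqrt(m))
l(3)*(-30) + b(V) = -1*(-30) + sqrt(-2) = 30 + I*sqrt(2)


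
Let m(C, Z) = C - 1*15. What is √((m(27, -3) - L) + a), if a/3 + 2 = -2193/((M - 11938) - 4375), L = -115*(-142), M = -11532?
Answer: I*√12656532671845/27845 ≈ 127.76*I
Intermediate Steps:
m(C, Z) = -15 + C (m(C, Z) = C - 15 = -15 + C)
L = 16330
a = -160491/27845 (a = -6 + 3*(-2193/((-11532 - 11938) - 4375)) = -6 + 3*(-2193/(-23470 - 4375)) = -6 + 3*(-2193/(-27845)) = -6 + 3*(-2193*(-1/27845)) = -6 + 3*(2193/27845) = -6 + 6579/27845 = -160491/27845 ≈ -5.7637)
√((m(27, -3) - L) + a) = √(((-15 + 27) - 1*16330) - 160491/27845) = √((12 - 16330) - 160491/27845) = √(-16318 - 160491/27845) = √(-454535201/27845) = I*√12656532671845/27845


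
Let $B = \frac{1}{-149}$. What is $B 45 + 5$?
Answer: $\frac{700}{149} \approx 4.698$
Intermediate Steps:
$B = - \frac{1}{149} \approx -0.0067114$
$B 45 + 5 = \left(- \frac{1}{149}\right) 45 + 5 = - \frac{45}{149} + 5 = \frac{700}{149}$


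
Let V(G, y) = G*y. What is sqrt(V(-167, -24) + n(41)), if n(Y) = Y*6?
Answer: sqrt(4254) ≈ 65.223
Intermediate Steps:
n(Y) = 6*Y
sqrt(V(-167, -24) + n(41)) = sqrt(-167*(-24) + 6*41) = sqrt(4008 + 246) = sqrt(4254)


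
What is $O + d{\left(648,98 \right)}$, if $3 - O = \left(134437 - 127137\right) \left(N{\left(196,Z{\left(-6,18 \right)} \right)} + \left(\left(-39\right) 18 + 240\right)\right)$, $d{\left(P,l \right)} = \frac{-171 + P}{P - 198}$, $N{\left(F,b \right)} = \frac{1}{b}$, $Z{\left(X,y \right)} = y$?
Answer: $\frac{1517489327}{450} \approx 3.3722 \cdot 10^{6}$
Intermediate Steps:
$d{\left(P,l \right)} = \frac{-171 + P}{-198 + P}$
$O = \frac{30349777}{9}$ ($O = 3 - \left(134437 - 127137\right) \left(\frac{1}{18} + \left(\left(-39\right) 18 + 240\right)\right) = 3 - 7300 \left(\frac{1}{18} + \left(-702 + 240\right)\right) = 3 - 7300 \left(\frac{1}{18} - 462\right) = 3 - 7300 \left(- \frac{8315}{18}\right) = 3 - - \frac{30349750}{9} = 3 + \frac{30349750}{9} = \frac{30349777}{9} \approx 3.3722 \cdot 10^{6}$)
$O + d{\left(648,98 \right)} = \frac{30349777}{9} + \frac{-171 + 648}{-198 + 648} = \frac{30349777}{9} + \frac{1}{450} \cdot 477 = \frac{30349777}{9} + \frac{53}{50} = \frac{1517489327}{450}$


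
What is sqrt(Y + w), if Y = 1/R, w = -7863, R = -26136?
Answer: I*sqrt(1233044214)/396 ≈ 88.674*I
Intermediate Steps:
Y = -1/26136 (Y = 1/(-26136) = -1/26136 ≈ -3.8261e-5)
sqrt(Y + w) = sqrt(-1/26136 - 7863) = sqrt(-205507369/26136) = I*sqrt(1233044214)/396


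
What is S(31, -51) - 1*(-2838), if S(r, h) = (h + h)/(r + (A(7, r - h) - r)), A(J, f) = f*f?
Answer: 9541305/3362 ≈ 2838.0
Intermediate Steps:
A(J, f) = f**2
S(r, h) = 2*h/(r - h)**2 (S(r, h) = (h + h)/(r + ((r - h)**2 - r)) = (2*h)/((r - h)**2) = (2*h)/(r - h)**2 = 2*h/(r - h)**2)
S(31, -51) - 1*(-2838) = 2*(-51)/(-51 - 1*31)**2 - 1*(-2838) = 2*(-51)/(-51 - 31)**2 + 2838 = 2*(-51)/(-82)**2 + 2838 = 2*(-51)*(1/6724) + 2838 = -51/3362 + 2838 = 9541305/3362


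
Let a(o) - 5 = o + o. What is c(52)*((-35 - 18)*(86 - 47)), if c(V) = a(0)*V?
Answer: -537420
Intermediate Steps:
a(o) = 5 + 2*o (a(o) = 5 + (o + o) = 5 + 2*o)
c(V) = 5*V (c(V) = (5 + 2*0)*V = (5 + 0)*V = 5*V)
c(52)*((-35 - 18)*(86 - 47)) = (5*52)*((-35 - 18)*(86 - 47)) = 260*(-53*39) = 260*(-2067) = -537420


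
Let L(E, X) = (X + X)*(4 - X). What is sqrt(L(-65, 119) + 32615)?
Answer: sqrt(5245) ≈ 72.422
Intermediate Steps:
L(E, X) = 2*X*(4 - X) (L(E, X) = (2*X)*(4 - X) = 2*X*(4 - X))
sqrt(L(-65, 119) + 32615) = sqrt(2*119*(4 - 1*119) + 32615) = sqrt(2*119*(4 - 119) + 32615) = sqrt(2*119*(-115) + 32615) = sqrt(-27370 + 32615) = sqrt(5245)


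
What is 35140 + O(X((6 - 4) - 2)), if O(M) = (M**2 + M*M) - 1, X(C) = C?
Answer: 35139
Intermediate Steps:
O(M) = -1 + 2*M**2 (O(M) = (M**2 + M**2) - 1 = 2*M**2 - 1 = -1 + 2*M**2)
35140 + O(X((6 - 4) - 2)) = 35140 + (-1 + 2*((6 - 4) - 2)**2) = 35140 + (-1 + 2*(2 - 2)**2) = 35140 + (-1 + 2*0**2) = 35140 + (-1 + 2*0) = 35140 + (-1 + 0) = 35140 - 1 = 35139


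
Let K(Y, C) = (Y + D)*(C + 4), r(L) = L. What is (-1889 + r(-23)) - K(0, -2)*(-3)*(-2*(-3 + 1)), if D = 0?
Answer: -1912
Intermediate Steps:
K(Y, C) = Y*(4 + C) (K(Y, C) = (Y + 0)*(C + 4) = Y*(4 + C))
(-1889 + r(-23)) - K(0, -2)*(-3)*(-2*(-3 + 1)) = (-1889 - 23) - (0*(4 - 2))*(-3)*(-2*(-3 + 1)) = -1912 - (0*2)*(-3)*(-2*(-2)) = -1912 - 0*(-3)*4 = -1912 - 0*4 = -1912 - 1*0 = -1912 + 0 = -1912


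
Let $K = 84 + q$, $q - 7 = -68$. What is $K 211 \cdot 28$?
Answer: $135884$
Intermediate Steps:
$q = -61$ ($q = 7 - 68 = -61$)
$K = 23$ ($K = 84 - 61 = 23$)
$K 211 \cdot 28 = 23 \cdot 211 \cdot 28 = 4853 \cdot 28 = 135884$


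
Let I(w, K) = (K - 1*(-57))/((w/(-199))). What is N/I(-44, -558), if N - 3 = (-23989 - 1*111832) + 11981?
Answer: 1816276/33233 ≈ 54.653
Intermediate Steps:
I(w, K) = -199*(57 + K)/w (I(w, K) = (K + 57)/((w*(-1/199))) = (57 + K)/((-w/199)) = (57 + K)*(-199/w) = -199*(57 + K)/w)
N = -123837 (N = 3 + ((-23989 - 1*111832) + 11981) = 3 + ((-23989 - 111832) + 11981) = 3 + (-135821 + 11981) = 3 - 123840 = -123837)
N/I(-44, -558) = -123837*(-44/(199*(-57 - 1*(-558)))) = -123837*(-44/(199*(-57 + 558))) = -123837/(199*(-1/44)*501) = -123837/(-99699/44) = -123837*(-44/99699) = 1816276/33233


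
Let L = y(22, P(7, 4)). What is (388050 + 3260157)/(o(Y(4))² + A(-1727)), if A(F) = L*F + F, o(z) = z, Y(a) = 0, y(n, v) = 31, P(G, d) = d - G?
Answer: -3648207/55264 ≈ -66.014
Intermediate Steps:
L = 31
A(F) = 32*F (A(F) = 31*F + F = 32*F)
(388050 + 3260157)/(o(Y(4))² + A(-1727)) = (388050 + 3260157)/(0² + 32*(-1727)) = 3648207/(0 - 55264) = 3648207/(-55264) = 3648207*(-1/55264) = -3648207/55264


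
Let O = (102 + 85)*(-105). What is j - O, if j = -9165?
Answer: 10470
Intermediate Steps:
O = -19635 (O = 187*(-105) = -19635)
j - O = -9165 - 1*(-19635) = -9165 + 19635 = 10470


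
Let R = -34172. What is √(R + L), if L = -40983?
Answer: I*√75155 ≈ 274.14*I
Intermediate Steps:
√(R + L) = √(-34172 - 40983) = √(-75155) = I*√75155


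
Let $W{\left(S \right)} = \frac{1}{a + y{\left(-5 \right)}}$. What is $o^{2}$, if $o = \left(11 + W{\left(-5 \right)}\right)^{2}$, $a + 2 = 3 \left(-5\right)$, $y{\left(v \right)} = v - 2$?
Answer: $\frac{4784350561}{331776} \approx 14420.0$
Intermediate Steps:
$y{\left(v \right)} = -2 + v$
$a = -17$ ($a = -2 + 3 \left(-5\right) = -2 - 15 = -17$)
$W{\left(S \right)} = - \frac{1}{24}$ ($W{\left(S \right)} = \frac{1}{-17 - 7} = \frac{1}{-24} = - \frac{1}{24}$)
$o = \frac{69169}{576}$ ($o = \left(11 - \frac{1}{24}\right)^{2} = \left(\frac{263}{24}\right)^{2} = \frac{69169}{576} \approx 120.09$)
$o^{2} = \left(\frac{69169}{576}\right)^{2} = \frac{4784350561}{331776}$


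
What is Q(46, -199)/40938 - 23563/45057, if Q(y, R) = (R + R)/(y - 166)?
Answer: -19289453099/36890869320 ≈ -0.52288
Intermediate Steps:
Q(y, R) = 2*R/(-166 + y) (Q(y, R) = (2*R)/(-166 + y) = 2*R/(-166 + y))
Q(46, -199)/40938 - 23563/45057 = (2*(-199)/(-166 + 46))/40938 - 23563/45057 = (2*(-199)/(-120))*(1/40938) - 23563*1/45057 = (2*(-199)*(-1/120))*(1/40938) - 23563/45057 = (199/60)*(1/40938) - 23563/45057 = 199/2456280 - 23563/45057 = -19289453099/36890869320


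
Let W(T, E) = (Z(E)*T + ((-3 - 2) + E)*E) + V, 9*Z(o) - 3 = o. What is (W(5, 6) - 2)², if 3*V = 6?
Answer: 121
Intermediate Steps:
Z(o) = ⅓ + o/9
V = 2 (V = (⅓)*6 = 2)
W(T, E) = 2 + E*(-5 + E) + T*(⅓ + E/9) (W(T, E) = ((⅓ + E/9)*T + ((-3 - 2) + E)*E) + 2 = (T*(⅓ + E/9) + (-5 + E)*E) + 2 = (T*(⅓ + E/9) + E*(-5 + E)) + 2 = (E*(-5 + E) + T*(⅓ + E/9)) + 2 = 2 + E*(-5 + E) + T*(⅓ + E/9))
(W(5, 6) - 2)² = ((2 + 6² - 5*6 + (⅑)*5*(3 + 6)) - 2)² = ((2 + 36 - 30 + (⅑)*5*9) - 2)² = ((2 + 36 - 30 + 5) - 2)² = (13 - 2)² = 11² = 121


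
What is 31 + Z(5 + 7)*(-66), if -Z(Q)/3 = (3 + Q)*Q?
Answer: 35671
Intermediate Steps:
Z(Q) = -3*Q*(3 + Q) (Z(Q) = -3*(3 + Q)*Q = -3*Q*(3 + Q))
31 + Z(5 + 7)*(-66) = 31 - 3*(5 + 7)*(3 + (5 + 7))*(-66) = 31 - 3*12*(3 + 12)*(-66) = 31 - 3*12*15*(-66) = 31 - 540*(-66) = 31 + 35640 = 35671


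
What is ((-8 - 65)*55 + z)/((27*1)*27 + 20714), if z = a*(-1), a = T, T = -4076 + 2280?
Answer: -2219/21443 ≈ -0.10348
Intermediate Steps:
T = -1796
a = -1796
z = 1796 (z = -1796*(-1) = 1796)
((-8 - 65)*55 + z)/((27*1)*27 + 20714) = ((-8 - 65)*55 + 1796)/((27*1)*27 + 20714) = (-73*55 + 1796)/(27*27 + 20714) = (-4015 + 1796)/(729 + 20714) = -2219/21443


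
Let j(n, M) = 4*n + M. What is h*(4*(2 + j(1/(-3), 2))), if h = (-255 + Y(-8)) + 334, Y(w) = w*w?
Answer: 4576/3 ≈ 1525.3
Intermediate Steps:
Y(w) = w²
j(n, M) = M + 4*n
h = 143 (h = (-255 + (-8)²) + 334 = (-255 + 64) + 334 = -191 + 334 = 143)
h*(4*(2 + j(1/(-3), 2))) = 143*(4*(2 + (2 + 4*(1/(-3))))) = 143*(4*(2 + (2 + 4*(1*(-⅓))))) = 143*(4*(2 + (2 + 4*(-⅓)))) = 143*(4*(2 + (2 - 4/3))) = 143*(4*(2 + ⅔)) = 143*(4*(8/3)) = 143*(32/3) = 4576/3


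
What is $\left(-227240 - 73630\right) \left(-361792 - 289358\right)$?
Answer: $195911500500$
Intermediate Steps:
$\left(-227240 - 73630\right) \left(-361792 - 289358\right) = \left(-300870\right) \left(-651150\right) = 195911500500$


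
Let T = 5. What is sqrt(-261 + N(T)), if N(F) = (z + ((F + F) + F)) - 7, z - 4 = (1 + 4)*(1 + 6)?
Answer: I*sqrt(214) ≈ 14.629*I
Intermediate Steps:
z = 39 (z = 4 + (1 + 4)*(1 + 6) = 4 + 5*7 = 4 + 35 = 39)
N(F) = 32 + 3*F (N(F) = (39 + ((F + F) + F)) - 7 = (39 + (2*F + F)) - 7 = (39 + 3*F) - 7 = 32 + 3*F)
sqrt(-261 + N(T)) = sqrt(-261 + (32 + 3*5)) = sqrt(-261 + (32 + 15)) = sqrt(-261 + 47) = sqrt(-214) = I*sqrt(214)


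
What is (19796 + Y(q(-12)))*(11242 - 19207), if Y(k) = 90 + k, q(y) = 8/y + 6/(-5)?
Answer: -158377122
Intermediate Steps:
q(y) = -6/5 + 8/y (q(y) = 8/y + 6*(-1/5) = 8/y - 6/5 = -6/5 + 8/y)
(19796 + Y(q(-12)))*(11242 - 19207) = (19796 + (90 + (-6/5 + 8/(-12))))*(11242 - 19207) = (19796 + (90 + (-6/5 + 8*(-1/12))))*(-7965) = (19796 + (90 + (-6/5 - 2/3)))*(-7965) = (19796 + (90 - 28/15))*(-7965) = (19796 + 1322/15)*(-7965) = (298262/15)*(-7965) = -158377122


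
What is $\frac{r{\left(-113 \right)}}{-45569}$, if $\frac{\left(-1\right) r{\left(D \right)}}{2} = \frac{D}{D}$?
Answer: $\frac{2}{45569} \approx 4.389 \cdot 10^{-5}$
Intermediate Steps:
$r{\left(D \right)} = -2$ ($r{\left(D \right)} = - 2 \frac{D}{D} = \left(-2\right) 1 = -2$)
$\frac{r{\left(-113 \right)}}{-45569} = - \frac{2}{-45569} = \left(-2\right) \left(- \frac{1}{45569}\right) = \frac{2}{45569}$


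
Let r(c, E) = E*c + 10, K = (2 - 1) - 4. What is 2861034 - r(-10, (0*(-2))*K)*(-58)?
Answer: 2861614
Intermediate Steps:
K = -3 (K = 1 - 4 = -3)
r(c, E) = 10 + E*c
2861034 - r(-10, (0*(-2))*K)*(-58) = 2861034 - (10 + ((0*(-2))*(-3))*(-10))*(-58) = 2861034 - (10 + (0*(-3))*(-10))*(-58) = 2861034 - (10 + 0*(-10))*(-58) = 2861034 - (10 + 0)*(-58) = 2861034 - 10*(-58) = 2861034 - 1*(-580) = 2861034 + 580 = 2861614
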